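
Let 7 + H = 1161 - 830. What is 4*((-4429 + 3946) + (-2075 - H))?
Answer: -11528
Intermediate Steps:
H = 324 (H = -7 + (1161 - 830) = -7 + 331 = 324)
4*((-4429 + 3946) + (-2075 - H)) = 4*((-4429 + 3946) + (-2075 - 1*324)) = 4*(-483 + (-2075 - 324)) = 4*(-483 - 2399) = 4*(-2882) = -11528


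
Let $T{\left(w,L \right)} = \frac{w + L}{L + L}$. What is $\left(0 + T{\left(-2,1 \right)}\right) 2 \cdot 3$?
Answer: $-3$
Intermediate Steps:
$T{\left(w,L \right)} = \frac{L + w}{2 L}$
$\left(0 + T{\left(-2,1 \right)}\right) 2 \cdot 3 = \left(0 + \frac{1 - 2}{2 \cdot 1}\right) 2 \cdot 3 = \left(0 + \frac{1}{2} \cdot 1 \left(-1\right)\right) 2 \cdot 3 = \left(0 - \frac{1}{2}\right) 2 \cdot 3 = \left(- \frac{1}{2}\right) 2 \cdot 3 = \left(-1\right) 3 = -3$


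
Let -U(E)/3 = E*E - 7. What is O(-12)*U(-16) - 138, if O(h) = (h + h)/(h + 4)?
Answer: -2379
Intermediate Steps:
U(E) = 21 - 3*E**2 (U(E) = -3*(E*E - 7) = -3*(E**2 - 7) = -3*(-7 + E**2) = 21 - 3*E**2)
O(h) = 2*h/(4 + h) (O(h) = (2*h)/(4 + h) = 2*h/(4 + h))
O(-12)*U(-16) - 138 = (2*(-12)/(4 - 12))*(21 - 3*(-16)**2) - 138 = (2*(-12)/(-8))*(21 - 3*256) - 138 = (2*(-12)*(-1/8))*(21 - 768) - 138 = 3*(-747) - 138 = -2241 - 138 = -2379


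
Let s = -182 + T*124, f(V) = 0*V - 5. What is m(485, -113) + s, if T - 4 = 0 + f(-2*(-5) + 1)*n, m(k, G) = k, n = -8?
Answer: 5759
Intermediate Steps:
f(V) = -5 (f(V) = 0 - 5 = -5)
T = 44 (T = 4 + (0 - 5*(-8)) = 4 + (0 + 40) = 4 + 40 = 44)
s = 5274 (s = -182 + 44*124 = -182 + 5456 = 5274)
m(485, -113) + s = 485 + 5274 = 5759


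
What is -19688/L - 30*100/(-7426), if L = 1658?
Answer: -35307272/3078077 ≈ -11.471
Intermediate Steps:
-19688/L - 30*100/(-7426) = -19688/1658 - 30*100/(-7426) = -19688*1/1658 - 3000*(-1/7426) = -9844/829 + 1500/3713 = -35307272/3078077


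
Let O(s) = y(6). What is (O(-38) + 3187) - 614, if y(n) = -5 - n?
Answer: 2562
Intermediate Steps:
O(s) = -11 (O(s) = -5 - 1*6 = -5 - 6 = -11)
(O(-38) + 3187) - 614 = (-11 + 3187) - 614 = 3176 - 614 = 2562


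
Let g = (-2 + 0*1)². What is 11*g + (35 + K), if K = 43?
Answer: 122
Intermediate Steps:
g = 4 (g = (-2 + 0)² = (-2)² = 4)
11*g + (35 + K) = 11*4 + (35 + 43) = 44 + 78 = 122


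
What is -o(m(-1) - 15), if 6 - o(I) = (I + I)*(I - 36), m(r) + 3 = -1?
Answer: 2084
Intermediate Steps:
m(r) = -4 (m(r) = -3 - 1 = -4)
o(I) = 6 - 2*I*(-36 + I) (o(I) = 6 - (I + I)*(I - 36) = 6 - 2*I*(-36 + I))
-o(m(-1) - 15) = -(6 - 2*(-4 - 15)**2 + 72*(-4 - 15)) = -(6 - 2*(-19)**2 + 72*(-19)) = -(6 - 2*361 - 1368) = -(6 - 722 - 1368) = -1*(-2084) = 2084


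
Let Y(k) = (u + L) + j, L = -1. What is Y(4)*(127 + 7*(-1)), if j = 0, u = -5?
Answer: -720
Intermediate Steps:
Y(k) = -6 (Y(k) = (-5 - 1) + 0 = -6 + 0 = -6)
Y(4)*(127 + 7*(-1)) = -6*(127 + 7*(-1)) = -6*(127 - 7) = -6*120 = -720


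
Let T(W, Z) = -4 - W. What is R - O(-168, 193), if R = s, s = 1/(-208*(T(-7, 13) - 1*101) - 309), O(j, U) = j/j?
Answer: -20074/20075 ≈ -0.99995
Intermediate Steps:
O(j, U) = 1
s = 1/20075 (s = 1/(-208*((-4 - 1*(-7)) - 1*101) - 309) = 1/(-208*((-4 + 7) - 101) - 309) = 1/(-208*(3 - 101) - 309) = 1/(-208*(-98) - 309) = 1/(20384 - 309) = 1/20075 ≈ 4.9813e-5)
R = 1/20075 ≈ 4.9813e-5
R - O(-168, 193) = 1/20075 - 1*1 = 1/20075 - 1 = -20074/20075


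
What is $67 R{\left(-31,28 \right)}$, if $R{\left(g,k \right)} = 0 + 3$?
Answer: $201$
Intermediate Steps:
$R{\left(g,k \right)} = 3$
$67 R{\left(-31,28 \right)} = 67 \cdot 3 = 201$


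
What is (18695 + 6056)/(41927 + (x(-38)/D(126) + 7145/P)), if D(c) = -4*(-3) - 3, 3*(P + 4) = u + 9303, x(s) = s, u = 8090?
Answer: 3871774179/6558131120 ≈ 0.59038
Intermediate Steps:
P = 17381/3 (P = -4 + (8090 + 9303)/3 = -4 + (⅓)*17393 = -4 + 17393/3 = 17381/3 ≈ 5793.7)
D(c) = 9 (D(c) = 12 - 3 = 9)
(18695 + 6056)/(41927 + (x(-38)/D(126) + 7145/P)) = (18695 + 6056)/(41927 + (-38/9 + 7145/(17381/3))) = 24751/(41927 + (-38*⅑ + 7145*(3/17381))) = 24751/(41927 + (-38/9 + 21435/17381)) = 24751/(41927 - 467563/156429) = 24751/(6558131120/156429) = 24751*(156429/6558131120) = 3871774179/6558131120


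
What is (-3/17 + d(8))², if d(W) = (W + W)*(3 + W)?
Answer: 8934121/289 ≈ 30914.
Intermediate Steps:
d(W) = 2*W*(3 + W) (d(W) = (2*W)*(3 + W) = 2*W*(3 + W))
(-3/17 + d(8))² = (-3/17 + 2*8*(3 + 8))² = (-3*1/17 + 2*8*11)² = (-3/17 + 176)² = (2989/17)² = 8934121/289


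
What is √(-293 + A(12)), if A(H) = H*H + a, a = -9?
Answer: I*√158 ≈ 12.57*I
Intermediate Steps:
A(H) = -9 + H² (A(H) = H*H - 9 = H² - 9 = -9 + H²)
√(-293 + A(12)) = √(-293 + (-9 + 12²)) = √(-293 + (-9 + 144)) = √(-293 + 135) = √(-158) = I*√158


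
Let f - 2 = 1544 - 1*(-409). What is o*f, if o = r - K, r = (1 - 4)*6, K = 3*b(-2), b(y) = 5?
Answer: -64515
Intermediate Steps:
K = 15 (K = 3*5 = 15)
f = 1955 (f = 2 + (1544 - 1*(-409)) = 2 + (1544 + 409) = 2 + 1953 = 1955)
r = -18 (r = -3*6 = -18)
o = -33 (o = -18 - 1*15 = -18 - 15 = -33)
o*f = -33*1955 = -64515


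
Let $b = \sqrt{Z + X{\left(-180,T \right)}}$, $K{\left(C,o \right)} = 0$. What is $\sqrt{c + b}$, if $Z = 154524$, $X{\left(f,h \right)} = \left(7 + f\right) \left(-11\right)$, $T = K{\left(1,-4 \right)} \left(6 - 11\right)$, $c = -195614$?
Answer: $\sqrt{-195614 + \sqrt{156427}} \approx 441.84 i$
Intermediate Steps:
$T = 0$ ($T = 0 \left(6 - 11\right) = 0 \left(-5\right) = 0$)
$X{\left(f,h \right)} = -77 - 11 f$
$b = \sqrt{156427}$ ($b = \sqrt{154524 - -1903} = \sqrt{154524 + \left(-77 + 1980\right)} = \sqrt{154524 + 1903} = \sqrt{156427} \approx 395.51$)
$\sqrt{c + b} = \sqrt{-195614 + \sqrt{156427}}$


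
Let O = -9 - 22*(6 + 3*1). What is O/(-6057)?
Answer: 23/673 ≈ 0.034175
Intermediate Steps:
O = -207 (O = -9 - 22*(6 + 3) = -9 - 22*9 = -9 - 198 = -207)
O/(-6057) = -207/(-6057) = -207*(-1/6057) = 23/673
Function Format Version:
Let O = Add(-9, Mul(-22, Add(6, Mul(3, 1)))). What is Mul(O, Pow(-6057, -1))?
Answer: Rational(23, 673) ≈ 0.034175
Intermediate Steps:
O = -207 (O = Add(-9, Mul(-22, Add(6, 3))) = Add(-9, Mul(-22, 9)) = Add(-9, -198) = -207)
Mul(O, Pow(-6057, -1)) = Mul(-207, Pow(-6057, -1)) = Mul(-207, Rational(-1, 6057)) = Rational(23, 673)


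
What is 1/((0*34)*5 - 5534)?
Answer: -1/5534 ≈ -0.00018070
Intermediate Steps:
1/((0*34)*5 - 5534) = 1/(0*5 - 5534) = 1/(0 - 5534) = 1/(-5534) = -1/5534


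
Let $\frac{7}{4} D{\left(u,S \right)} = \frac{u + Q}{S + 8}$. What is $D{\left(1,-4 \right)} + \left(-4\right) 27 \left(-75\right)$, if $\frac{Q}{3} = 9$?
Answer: $8104$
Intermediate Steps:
$Q = 27$ ($Q = 3 \cdot 9 = 27$)
$D{\left(u,S \right)} = \frac{4 \left(27 + u\right)}{7 \left(8 + S\right)}$ ($D{\left(u,S \right)} = \frac{4 \frac{u + 27}{S + 8}}{7} = \frac{4 \frac{27 + u}{8 + S}}{7} = \frac{4 \left(27 + u\right)}{7 \left(8 + S\right)}$)
$D{\left(1,-4 \right)} + \left(-4\right) 27 \left(-75\right) = \frac{4 \left(27 + 1\right)}{7 \left(8 - 4\right)} + \left(-4\right) 27 \left(-75\right) = \frac{4}{7} \cdot \frac{1}{4} \cdot 28 - -8100 = \frac{4}{7} \cdot \frac{1}{4} \cdot 28 + 8100 = 4 + 8100 = 8104$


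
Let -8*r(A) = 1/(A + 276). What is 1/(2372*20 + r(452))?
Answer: 5824/276290559 ≈ 2.1079e-5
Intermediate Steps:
r(A) = -1/(8*(276 + A)) (r(A) = -1/(8*(A + 276)) = -1/(8*(276 + A)))
1/(2372*20 + r(452)) = 1/(2372*20 - 1/(2208 + 8*452)) = 1/(47440 - 1/(2208 + 3616)) = 1/(47440 - 1/5824) = 1/(276290559/5824) = 5824/276290559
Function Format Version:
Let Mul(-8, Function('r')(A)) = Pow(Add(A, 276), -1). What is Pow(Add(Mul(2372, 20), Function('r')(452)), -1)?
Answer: Rational(5824, 276290559) ≈ 2.1079e-5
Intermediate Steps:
Function('r')(A) = Mul(Rational(-1, 8), Pow(Add(276, A), -1)) (Function('r')(A) = Mul(Rational(-1, 8), Pow(Add(A, 276), -1)) = Mul(Rational(-1, 8), Pow(Add(276, A), -1)))
Pow(Add(Mul(2372, 20), Function('r')(452)), -1) = Pow(Add(Mul(2372, 20), Mul(-1, Pow(Add(2208, Mul(8, 452)), -1))), -1) = Pow(Add(47440, Mul(-1, Pow(Add(2208, 3616), -1))), -1) = Pow(Add(47440, Mul(-1, Pow(5824, -1))), -1) = Pow(Add(47440, Mul(-1, Rational(1, 5824))), -1) = Pow(Add(47440, Rational(-1, 5824)), -1) = Pow(Rational(276290559, 5824), -1) = Rational(5824, 276290559)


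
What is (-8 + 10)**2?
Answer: 4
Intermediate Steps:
(-8 + 10)**2 = 2**2 = 4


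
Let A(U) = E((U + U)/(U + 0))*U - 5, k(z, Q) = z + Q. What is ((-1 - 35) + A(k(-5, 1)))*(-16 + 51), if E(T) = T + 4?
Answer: -2275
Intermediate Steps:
E(T) = 4 + T
k(z, Q) = Q + z
A(U) = -5 + 6*U (A(U) = (4 + (U + U)/(U + 0))*U - 5 = (4 + (2*U)/U)*U - 5 = (4 + 2)*U - 5 = 6*U - 5 = -5 + 6*U)
((-1 - 35) + A(k(-5, 1)))*(-16 + 51) = ((-1 - 35) + (-5 + 6*(1 - 5)))*(-16 + 51) = (-36 + (-5 + 6*(-4)))*35 = (-36 + (-5 - 24))*35 = (-36 - 29)*35 = -65*35 = -2275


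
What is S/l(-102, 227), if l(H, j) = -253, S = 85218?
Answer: -85218/253 ≈ -336.83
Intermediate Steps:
S/l(-102, 227) = 85218/(-253) = 85218*(-1/253) = -85218/253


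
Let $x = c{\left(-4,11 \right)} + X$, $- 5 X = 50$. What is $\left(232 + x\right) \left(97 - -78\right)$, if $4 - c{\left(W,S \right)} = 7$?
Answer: $38325$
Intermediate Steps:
$X = -10$ ($X = \left(- \frac{1}{5}\right) 50 = -10$)
$c{\left(W,S \right)} = -3$ ($c{\left(W,S \right)} = 4 - 7 = -3$)
$x = -13$ ($x = -3 - 10 = -13$)
$\left(232 + x\right) \left(97 - -78\right) = \left(232 - 13\right) \left(97 - -78\right) = 219 \left(97 + 78\right) = 219 \cdot 175 = 38325$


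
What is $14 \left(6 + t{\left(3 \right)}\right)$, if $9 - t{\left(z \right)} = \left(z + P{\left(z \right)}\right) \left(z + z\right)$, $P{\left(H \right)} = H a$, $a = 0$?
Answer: $-42$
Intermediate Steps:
$P{\left(H \right)} = 0$ ($P{\left(H \right)} = H 0 = 0$)
$t{\left(z \right)} = 9 - 2 z^{2}$ ($t{\left(z \right)} = 9 - \left(z + 0\right) \left(z + z\right) = 9 - z 2 z = 9 - 2 z^{2}$)
$14 \left(6 + t{\left(3 \right)}\right) = 14 \left(6 + \left(9 - 2 \cdot 3^{2}\right)\right) = 14 \left(6 + \left(9 - 18\right)\right) = 14 \left(6 - 9\right) = 14 \left(-3\right) = -42$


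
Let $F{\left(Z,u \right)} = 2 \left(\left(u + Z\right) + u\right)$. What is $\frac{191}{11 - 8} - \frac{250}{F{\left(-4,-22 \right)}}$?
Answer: $\frac{3181}{48} \approx 66.271$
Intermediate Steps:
$F{\left(Z,u \right)} = 2 Z + 4 u$ ($F{\left(Z,u \right)} = 2 \left(\left(Z + u\right) + u\right) = 2 \left(Z + 2 u\right) = 2 Z + 4 u$)
$\frac{191}{11 - 8} - \frac{250}{F{\left(-4,-22 \right)}} = \frac{191}{11 - 8} - \frac{250}{2 \left(-4\right) + 4 \left(-22\right)} = \frac{191}{11 - 8} - \frac{250}{-8 - 88} = \frac{191}{3} - \frac{250}{-96} = 191 \cdot \frac{1}{3} - - \frac{125}{48} = \frac{191}{3} + \frac{125}{48} = \frac{3181}{48}$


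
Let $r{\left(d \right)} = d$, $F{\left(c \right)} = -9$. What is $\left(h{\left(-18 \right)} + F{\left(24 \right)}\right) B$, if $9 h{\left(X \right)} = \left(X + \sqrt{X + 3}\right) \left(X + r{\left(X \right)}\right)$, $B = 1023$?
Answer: $64449 - 4092 i \sqrt{15} \approx 64449.0 - 15848.0 i$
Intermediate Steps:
$h{\left(X \right)} = \frac{2 X \left(X + \sqrt{3 + X}\right)}{9}$ ($h{\left(X \right)} = \frac{\left(X + \sqrt{X + 3}\right) \left(X + X\right)}{9} = \frac{\left(X + \sqrt{3 + X}\right) 2 X}{9} = \frac{2 X \left(X + \sqrt{3 + X}\right)}{9}$)
$\left(h{\left(-18 \right)} + F{\left(24 \right)}\right) B = \left(\frac{2}{9} \left(-18\right) \left(-18 + \sqrt{3 - 18}\right) - 9\right) 1023 = \left(\frac{2}{9} \left(-18\right) \left(-18 + \sqrt{-15}\right) - 9\right) 1023 = \left(\frac{2}{9} \left(-18\right) \left(-18 + i \sqrt{15}\right) - 9\right) 1023 = \left(\left(72 - 4 i \sqrt{15}\right) - 9\right) 1023 = \left(63 - 4 i \sqrt{15}\right) 1023 = 64449 - 4092 i \sqrt{15}$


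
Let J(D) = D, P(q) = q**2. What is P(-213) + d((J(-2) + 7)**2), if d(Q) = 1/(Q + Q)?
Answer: 2268451/50 ≈ 45369.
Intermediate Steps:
d(Q) = 1/(2*Q)
P(-213) + d((J(-2) + 7)**2) = (-213)**2 + 1/(2*((-2 + 7)**2)) = 45369 + 1/(2*(5**2)) = 45369 + (1/2)/25 = 45369 + (1/2)*(1/25) = 45369 + 1/50 = 2268451/50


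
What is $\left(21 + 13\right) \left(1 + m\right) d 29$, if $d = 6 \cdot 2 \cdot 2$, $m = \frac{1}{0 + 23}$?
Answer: $\frac{567936}{23} \approx 24693.0$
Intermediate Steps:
$m = \frac{1}{23} \approx 0.043478$
$d = 24$ ($d = 12 \cdot 2 = 24$)
$\left(21 + 13\right) \left(1 + m\right) d 29 = \left(21 + 13\right) \left(1 + \frac{1}{23}\right) 24 \cdot 29 = 34 \cdot \frac{24}{23} \cdot 24 \cdot 29 = \frac{816}{23} \cdot 24 \cdot 29 = \frac{19584}{23} \cdot 29 = \frac{567936}{23}$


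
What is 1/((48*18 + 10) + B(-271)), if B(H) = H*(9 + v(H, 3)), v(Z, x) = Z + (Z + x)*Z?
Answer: -1/19610312 ≈ -5.0994e-8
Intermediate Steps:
v(Z, x) = Z + Z*(Z + x)
B(H) = H*(9 + H*(4 + H)) (B(H) = H*(9 + H*(1 + H + 3)) = H*(9 + H*(4 + H)))
1/((48*18 + 10) + B(-271)) = 1/((48*18 + 10) - 271*(9 - 271*(4 - 271))) = 1/((864 + 10) - 271*(9 - 271*(-267))) = 1/(874 - 271*(9 + 72357)) = 1/(874 - 271*72366) = 1/(874 - 19611186) = 1/(-19610312) = -1/19610312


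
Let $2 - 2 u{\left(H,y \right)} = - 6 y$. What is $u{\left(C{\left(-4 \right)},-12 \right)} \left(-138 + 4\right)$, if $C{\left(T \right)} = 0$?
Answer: $4690$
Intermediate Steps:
$u{\left(H,y \right)} = 1 + 3 y$ ($u{\left(H,y \right)} = 1 - \frac{\left(-6\right) y}{2} = 1 + 3 y$)
$u{\left(C{\left(-4 \right)},-12 \right)} \left(-138 + 4\right) = \left(1 + 3 \left(-12\right)\right) \left(-138 + 4\right) = \left(1 - 36\right) \left(-134\right) = \left(-35\right) \left(-134\right) = 4690$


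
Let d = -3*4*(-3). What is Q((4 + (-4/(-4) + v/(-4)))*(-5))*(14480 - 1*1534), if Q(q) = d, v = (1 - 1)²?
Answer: 466056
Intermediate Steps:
d = 36 (d = -12*(-3) = 36)
v = 0 (v = 0² = 0)
Q(q) = 36
Q((4 + (-4/(-4) + v/(-4)))*(-5))*(14480 - 1*1534) = 36*(14480 - 1*1534) = 36*(14480 - 1534) = 36*12946 = 466056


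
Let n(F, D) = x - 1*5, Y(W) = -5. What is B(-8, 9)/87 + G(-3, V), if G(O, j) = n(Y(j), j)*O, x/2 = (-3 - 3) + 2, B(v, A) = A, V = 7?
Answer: 1134/29 ≈ 39.103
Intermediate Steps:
x = -8 (x = 2*((-3 - 3) + 2) = 2*(-6 + 2) = 2*(-4) = -8)
n(F, D) = -13 (n(F, D) = -8 - 1*5 = -8 - 5 = -13)
G(O, j) = -13*O
B(-8, 9)/87 + G(-3, V) = 9/87 - 13*(-3) = 9*(1/87) + 39 = 3/29 + 39 = 1134/29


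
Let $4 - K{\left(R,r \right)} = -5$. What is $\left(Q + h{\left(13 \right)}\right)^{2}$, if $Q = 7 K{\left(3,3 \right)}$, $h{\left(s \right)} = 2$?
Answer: $4225$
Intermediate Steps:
$K{\left(R,r \right)} = 9$ ($K{\left(R,r \right)} = 4 - -5 = 4 + 5 = 9$)
$Q = 63$ ($Q = 7 \cdot 9 = 63$)
$\left(Q + h{\left(13 \right)}\right)^{2} = \left(63 + 2\right)^{2} = 65^{2} = 4225$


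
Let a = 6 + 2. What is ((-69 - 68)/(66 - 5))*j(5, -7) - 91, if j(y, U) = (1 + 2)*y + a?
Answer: -8702/61 ≈ -142.66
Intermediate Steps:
a = 8
j(y, U) = 8 + 3*y (j(y, U) = (1 + 2)*y + 8 = 3*y + 8 = 8 + 3*y)
((-69 - 68)/(66 - 5))*j(5, -7) - 91 = ((-69 - 68)/(66 - 5))*(8 + 3*5) - 91 = (-137/61)*(8 + 15) - 91 = -137*1/61*23 - 91 = -137/61*23 - 91 = -3151/61 - 91 = -8702/61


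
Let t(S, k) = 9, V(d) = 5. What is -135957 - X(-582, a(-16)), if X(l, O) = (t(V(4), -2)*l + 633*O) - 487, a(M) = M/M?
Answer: -130865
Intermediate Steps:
a(M) = 1
X(l, O) = -487 + 9*l + 633*O (X(l, O) = (9*l + 633*O) - 487 = -487 + 9*l + 633*O)
-135957 - X(-582, a(-16)) = -135957 - (-487 + 9*(-582) + 633*1) = -135957 - (-487 - 5238 + 633) = -135957 - 1*(-5092) = -135957 + 5092 = -130865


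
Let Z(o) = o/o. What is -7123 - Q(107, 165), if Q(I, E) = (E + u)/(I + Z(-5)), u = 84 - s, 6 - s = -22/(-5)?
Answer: -3847657/540 ≈ -7125.3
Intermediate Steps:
s = 8/5 (s = 6 - (-22)/(-5) = 6 - (-22)*(-1)/5 = 6 - 1*22/5 = 6 - 22/5 = 8/5 ≈ 1.6000)
Z(o) = 1
u = 412/5 (u = 84 - 1*8/5 = 84 - 8/5 = 412/5 ≈ 82.400)
Q(I, E) = (412/5 + E)/(1 + I) (Q(I, E) = (E + 412/5)/(I + 1) = (412/5 + E)/(1 + I))
-7123 - Q(107, 165) = -7123 - (412/5 + 165)/(1 + 107) = -7123 - 1237/(108*5) = -7123 - 1*1237/540 = -7123 - 1237/540 = -3847657/540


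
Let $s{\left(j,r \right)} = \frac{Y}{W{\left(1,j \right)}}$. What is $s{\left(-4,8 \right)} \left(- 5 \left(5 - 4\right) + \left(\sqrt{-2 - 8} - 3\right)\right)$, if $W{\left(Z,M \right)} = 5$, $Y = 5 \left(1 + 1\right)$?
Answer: $-16 + 2 i \sqrt{10} \approx -16.0 + 6.3246 i$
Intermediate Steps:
$Y = 10$ ($Y = 5 \cdot 2 = 10$)
$s{\left(j,r \right)} = 2$ ($s{\left(j,r \right)} = \frac{10}{5} = 10 \cdot \frac{1}{5} = 2$)
$s{\left(-4,8 \right)} \left(- 5 \left(5 - 4\right) + \left(\sqrt{-2 - 8} - 3\right)\right) = 2 \left(- 5 \left(5 - 4\right) + \left(\sqrt{-2 - 8} - 3\right)\right) = 2 \left(\left(-5\right) 1 - \left(3 - \sqrt{-10}\right)\right) = 2 \left(-5 - \left(3 - i \sqrt{10}\right)\right) = 2 \left(-8 + i \sqrt{10}\right) = -16 + 2 i \sqrt{10}$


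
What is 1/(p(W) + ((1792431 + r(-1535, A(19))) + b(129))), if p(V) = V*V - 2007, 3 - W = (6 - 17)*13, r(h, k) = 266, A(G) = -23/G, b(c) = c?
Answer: 1/1812135 ≈ 5.5184e-7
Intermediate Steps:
W = 146 (W = 3 - (6 - 17)*13 = 3 - (-11)*13 = 3 - 1*(-143) = 3 + 143 = 146)
p(V) = -2007 + V**2 (p(V) = V**2 - 2007 = -2007 + V**2)
1/(p(W) + ((1792431 + r(-1535, A(19))) + b(129))) = 1/((-2007 + 146**2) + ((1792431 + 266) + 129)) = 1/((-2007 + 21316) + (1792697 + 129)) = 1/(19309 + 1792826) = 1/1812135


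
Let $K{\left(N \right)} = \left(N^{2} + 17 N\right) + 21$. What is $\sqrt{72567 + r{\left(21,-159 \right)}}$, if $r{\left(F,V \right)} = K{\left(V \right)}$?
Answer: $3 \sqrt{10574} \approx 308.49$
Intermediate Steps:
$K{\left(N \right)} = 21 + N^{2} + 17 N$
$r{\left(F,V \right)} = 21 + V^{2} + 17 V$
$\sqrt{72567 + r{\left(21,-159 \right)}} = \sqrt{72567 + \left(21 + \left(-159\right)^{2} + 17 \left(-159\right)\right)} = \sqrt{72567 + \left(21 + 25281 - 2703\right)} = \sqrt{72567 + 22599} = \sqrt{95166} = 3 \sqrt{10574}$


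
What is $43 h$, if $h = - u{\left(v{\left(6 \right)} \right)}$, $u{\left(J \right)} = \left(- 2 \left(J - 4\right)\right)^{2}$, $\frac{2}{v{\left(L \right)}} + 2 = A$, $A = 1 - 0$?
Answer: $-6192$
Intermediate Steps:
$A = 1$ ($A = 1 + 0 = 1$)
$v{\left(L \right)} = -2$ ($v{\left(L \right)} = \frac{2}{-2 + 1} = \frac{2}{-1} = 2 \left(-1\right) = -2$)
$u{\left(J \right)} = \left(8 - 2 J\right)^{2}$ ($u{\left(J \right)} = \left(- 2 \left(-4 + J\right)\right)^{2} = \left(8 - 2 J\right)^{2}$)
$h = -144$ ($h = - 4 \left(-4 - 2\right)^{2} = - 4 \left(-6\right)^{2} = - 4 \cdot 36 = \left(-1\right) 144 = -144$)
$43 h = 43 \left(-144\right) = -6192$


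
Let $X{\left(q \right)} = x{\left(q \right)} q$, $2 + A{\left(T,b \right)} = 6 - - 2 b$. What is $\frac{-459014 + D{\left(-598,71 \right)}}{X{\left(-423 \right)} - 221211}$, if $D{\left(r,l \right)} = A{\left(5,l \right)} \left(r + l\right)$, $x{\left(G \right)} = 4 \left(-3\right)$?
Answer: $\frac{178652}{72045} \approx 2.4797$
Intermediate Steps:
$A{\left(T,b \right)} = 4 + 2 b$ ($A{\left(T,b \right)} = -2 - \left(-6 - 2 b\right) = -2 + \left(6 + 2 b\right) = 4 + 2 b$)
$x{\left(G \right)} = -12$
$D{\left(r,l \right)} = \left(4 + 2 l\right) \left(l + r\right)$ ($D{\left(r,l \right)} = \left(4 + 2 l\right) \left(r + l\right) = \left(4 + 2 l\right) \left(l + r\right)$)
$X{\left(q \right)} = - 12 q$
$\frac{-459014 + D{\left(-598,71 \right)}}{X{\left(-423 \right)} - 221211} = \frac{-459014 + 2 \left(2 + 71\right) \left(71 - 598\right)}{\left(-12\right) \left(-423\right) - 221211} = \frac{-459014 + 2 \cdot 73 \left(-527\right)}{5076 - 221211} = \frac{-459014 - 76942}{-216135} = \left(-535956\right) \left(- \frac{1}{216135}\right) = \frac{178652}{72045}$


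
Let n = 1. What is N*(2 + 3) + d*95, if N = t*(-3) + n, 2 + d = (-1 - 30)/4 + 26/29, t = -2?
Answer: -93505/116 ≈ -806.08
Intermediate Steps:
d = -1027/116 (d = -2 + ((-1 - 30)/4 + 26/29) = -2 + (-31*¼ + 26*(1/29)) = -2 + (-31/4 + 26/29) = -2 - 795/116 = -1027/116 ≈ -8.8535)
N = 7 (N = -2*(-3) + 1 = 6 + 1 = 7)
N*(2 + 3) + d*95 = 7*(2 + 3) - 1027/116*95 = 7*5 - 97565/116 = 35 - 97565/116 = -93505/116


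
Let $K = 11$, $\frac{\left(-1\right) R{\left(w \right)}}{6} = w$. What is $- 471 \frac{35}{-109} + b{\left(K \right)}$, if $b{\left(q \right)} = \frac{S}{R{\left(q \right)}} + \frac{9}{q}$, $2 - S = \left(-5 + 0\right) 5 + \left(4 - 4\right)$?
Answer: $\frac{363651}{2398} \approx 151.65$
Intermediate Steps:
$R{\left(w \right)} = - 6 w$
$S = 27$ ($S = 2 - \left(\left(-5 + 0\right) 5 + \left(4 - 4\right)\right) = 2 - \left(\left(-5\right) 5 + \left(4 - 4\right)\right) = 2 - \left(-25 + 0\right) = 2 - -25 = 2 + 25 = 27$)
$b{\left(q \right)} = \frac{9}{2 q}$ ($b{\left(q \right)} = \frac{27}{\left(-6\right) q} + \frac{9}{q} = 27 \left(- \frac{1}{6 q}\right) + \frac{9}{q} = - \frac{9}{2 q} + \frac{9}{q} = \frac{9}{2 q}$)
$- 471 \frac{35}{-109} + b{\left(K \right)} = - 471 \frac{35}{-109} + \frac{9}{2 \cdot 11} = - 471 \cdot 35 \left(- \frac{1}{109}\right) + \frac{9}{2} \cdot \frac{1}{11} = \left(-471\right) \left(- \frac{35}{109}\right) + \frac{9}{22} = \frac{16485}{109} + \frac{9}{22} = \frac{363651}{2398}$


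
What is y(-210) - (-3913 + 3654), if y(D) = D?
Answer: 49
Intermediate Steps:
y(-210) - (-3913 + 3654) = -210 - (-3913 + 3654) = -210 - 1*(-259) = -210 + 259 = 49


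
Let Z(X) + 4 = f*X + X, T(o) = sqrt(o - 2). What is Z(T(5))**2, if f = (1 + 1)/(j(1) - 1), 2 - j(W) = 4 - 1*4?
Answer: 43 - 24*sqrt(3) ≈ 1.4308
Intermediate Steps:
j(W) = 2 (j(W) = 2 - (4 - 1*4) = 2 - (4 - 4) = 2 - 1*0 = 2 + 0 = 2)
f = 2 (f = (1 + 1)/(2 - 1) = 2/1 = 2*1 = 2)
T(o) = sqrt(-2 + o)
Z(X) = -4 + 3*X (Z(X) = -4 + (2*X + X) = -4 + 3*X)
Z(T(5))**2 = (-4 + 3*sqrt(-2 + 5))**2 = (-4 + 3*sqrt(3))**2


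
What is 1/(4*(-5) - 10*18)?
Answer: -1/200 ≈ -0.0050000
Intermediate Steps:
1/(4*(-5) - 10*18) = 1/(-20 - 180) = 1/(-200) = -1/200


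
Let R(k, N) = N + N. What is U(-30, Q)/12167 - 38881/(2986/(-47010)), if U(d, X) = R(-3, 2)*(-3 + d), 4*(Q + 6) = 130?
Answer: 11119395613059/18165331 ≈ 6.1212e+5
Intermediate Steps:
Q = 53/2 (Q = -6 + (1/4)*130 = -6 + 65/2 = 53/2 ≈ 26.500)
R(k, N) = 2*N
U(d, X) = -12 + 4*d (U(d, X) = (2*2)*(-3 + d) = 4*(-3 + d) = -12 + 4*d)
U(-30, Q)/12167 - 38881/(2986/(-47010)) = (-12 + 4*(-30))/12167 - 38881/(2986/(-47010)) = (-12 - 120)*(1/12167) - 38881/(2986*(-1/47010)) = -132*1/12167 - 38881/(-1493/23505) = -132/12167 - 38881*(-23505/1493) = -132/12167 + 913897905/1493 = 11119395613059/18165331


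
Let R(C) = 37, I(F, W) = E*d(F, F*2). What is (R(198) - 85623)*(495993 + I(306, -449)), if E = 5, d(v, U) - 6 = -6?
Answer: -42450056898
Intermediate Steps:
d(v, U) = 0 (d(v, U) = 6 - 6 = 0)
I(F, W) = 0 (I(F, W) = 5*0 = 0)
(R(198) - 85623)*(495993 + I(306, -449)) = (37 - 85623)*(495993 + 0) = -85586*495993 = -42450056898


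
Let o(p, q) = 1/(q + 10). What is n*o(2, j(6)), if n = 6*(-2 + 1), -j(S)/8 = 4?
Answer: 3/11 ≈ 0.27273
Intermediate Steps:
j(S) = -32 (j(S) = -8*4 = -32)
o(p, q) = 1/(10 + q)
n = -6 (n = 6*(-1) = -6)
n*o(2, j(6)) = -6/(10 - 32) = -6/(-22) = -6*(-1/22) = 3/11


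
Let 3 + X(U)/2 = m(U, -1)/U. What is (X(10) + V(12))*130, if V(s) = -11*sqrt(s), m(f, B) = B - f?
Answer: -1066 - 2860*sqrt(3) ≈ -6019.7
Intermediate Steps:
X(U) = -6 + 2*(-1 - U)/U (X(U) = -6 + 2*((-1 - U)/U) = -6 + 2*(-1 - U)/U)
(X(10) + V(12))*130 = ((-8 - 2/10) - 22*sqrt(3))*130 = ((-8 - 2*1/10) - 22*sqrt(3))*130 = ((-8 - 1/5) - 22*sqrt(3))*130 = (-41/5 - 22*sqrt(3))*130 = -1066 - 2860*sqrt(3)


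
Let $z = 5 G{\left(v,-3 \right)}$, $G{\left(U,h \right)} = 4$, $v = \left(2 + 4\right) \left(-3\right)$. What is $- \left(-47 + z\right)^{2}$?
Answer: $-729$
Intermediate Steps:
$v = -18$ ($v = 6 \left(-3\right) = -18$)
$z = 20$ ($z = 5 \cdot 4 = 20$)
$- \left(-47 + z\right)^{2} = - \left(-47 + 20\right)^{2} = - \left(-27\right)^{2} = \left(-1\right) 729 = -729$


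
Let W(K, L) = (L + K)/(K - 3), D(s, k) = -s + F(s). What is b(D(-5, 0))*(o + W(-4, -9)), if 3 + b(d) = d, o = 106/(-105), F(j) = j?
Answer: -89/35 ≈ -2.5429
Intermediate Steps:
D(s, k) = 0 (D(s, k) = -s + s = 0)
W(K, L) = (K + L)/(-3 + K)
o = -106/105 (o = 106*(-1/105) = -106/105 ≈ -1.0095)
b(d) = -3 + d
b(D(-5, 0))*(o + W(-4, -9)) = (-3 + 0)*(-106/105 + (-4 - 9)/(-3 - 4)) = -3*(-106/105 - 13/(-7)) = -3*(-106/105 - ⅐*(-13)) = -3*(-106/105 + 13/7) = -3*89/105 = -89/35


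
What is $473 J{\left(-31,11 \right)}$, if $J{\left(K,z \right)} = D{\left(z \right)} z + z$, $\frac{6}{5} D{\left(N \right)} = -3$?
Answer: $- \frac{15609}{2} \approx -7804.5$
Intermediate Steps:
$D{\left(N \right)} = - \frac{5}{2}$ ($D{\left(N \right)} = \frac{5}{6} \left(-3\right) = - \frac{5}{2}$)
$J{\left(K,z \right)} = - \frac{3 z}{2}$ ($J{\left(K,z \right)} = - \frac{5 z}{2} + z = - \frac{3 z}{2}$)
$473 J{\left(-31,11 \right)} = 473 \left(\left(- \frac{3}{2}\right) 11\right) = 473 \left(- \frac{33}{2}\right) = - \frac{15609}{2}$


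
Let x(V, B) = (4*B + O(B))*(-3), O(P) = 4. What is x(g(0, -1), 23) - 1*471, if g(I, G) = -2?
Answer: -759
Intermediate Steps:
x(V, B) = -12 - 12*B (x(V, B) = (4*B + 4)*(-3) = (4 + 4*B)*(-3) = -12 - 12*B)
x(g(0, -1), 23) - 1*471 = (-12 - 12*23) - 1*471 = (-12 - 276) - 471 = -288 - 471 = -759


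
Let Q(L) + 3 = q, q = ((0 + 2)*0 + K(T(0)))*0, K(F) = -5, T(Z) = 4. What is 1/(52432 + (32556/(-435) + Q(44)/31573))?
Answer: 4578085/239695522089 ≈ 1.9100e-5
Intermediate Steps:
q = 0 (q = ((0 + 2)*0 - 5)*0 = (2*0 - 5)*0 = (0 - 5)*0 = -5*0 = 0)
Q(L) = -3 (Q(L) = -3 + 0 = -3)
1/(52432 + (32556/(-435) + Q(44)/31573)) = 1/(52432 + (32556/(-435) - 3/31573)) = 1/(52432 + (32556*(-1/435) - 3*1/31573)) = 1/(52432 + (-10852/145 - 3/31573)) = 1/(52432 - 342630631/4578085) = 1/(239695522089/4578085) = 4578085/239695522089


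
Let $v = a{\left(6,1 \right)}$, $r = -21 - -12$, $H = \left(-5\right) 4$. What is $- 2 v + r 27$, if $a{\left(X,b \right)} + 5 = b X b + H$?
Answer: $-205$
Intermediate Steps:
$H = -20$
$r = -9$ ($r = -21 + 12 = -9$)
$a{\left(X,b \right)} = -25 + X b^{2}$ ($a{\left(X,b \right)} = -5 + \left(b X b - 20\right) = -5 + \left(X b b - 20\right) = -5 + \left(X b^{2} - 20\right) = -5 + \left(-20 + X b^{2}\right) = -25 + X b^{2}$)
$v = -19$ ($v = -25 + 6 \cdot 1^{2} = -25 + 6 \cdot 1 = -25 + 6 = -19$)
$- 2 v + r 27 = \left(-2\right) \left(-19\right) - 243 = 38 - 243 = -205$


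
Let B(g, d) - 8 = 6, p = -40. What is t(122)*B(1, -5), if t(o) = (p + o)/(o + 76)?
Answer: 574/99 ≈ 5.7980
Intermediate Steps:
B(g, d) = 14 (B(g, d) = 8 + 6 = 14)
t(o) = (-40 + o)/(76 + o) (t(o) = (-40 + o)/(o + 76) = (-40 + o)/(76 + o))
t(122)*B(1, -5) = ((-40 + 122)/(76 + 122))*14 = (82/198)*14 = ((1/198)*82)*14 = (41/99)*14 = 574/99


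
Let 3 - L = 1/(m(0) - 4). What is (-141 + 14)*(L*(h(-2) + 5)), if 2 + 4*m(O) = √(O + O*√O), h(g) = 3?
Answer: -29464/9 ≈ -3273.8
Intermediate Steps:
m(O) = -½ + √(O + O^(3/2))/4 (m(O) = -½ + √(O + O*√O)/4 = -½ + √(O + O^(3/2))/4)
L = 29/9 (L = 3 - 1/((-½ + √(0 + 0^(3/2))/4) - 4) = 3 - 1/((-½ + √(0 + 0)/4) - 4) = 3 - 1/((-½ + √0/4) - 4) = 3 - 1/((-½ + (¼)*0) - 4) = 3 - 1/((-½ + 0) - 4) = 3 - 1/(-½ - 4) = 3 - 1/(-9/2) = 3 - 1*(-2/9) = 3 + 2/9 = 29/9 ≈ 3.2222)
(-141 + 14)*(L*(h(-2) + 5)) = (-141 + 14)*(29*(3 + 5)/9) = -3683*8/9 = -127*232/9 = -29464/9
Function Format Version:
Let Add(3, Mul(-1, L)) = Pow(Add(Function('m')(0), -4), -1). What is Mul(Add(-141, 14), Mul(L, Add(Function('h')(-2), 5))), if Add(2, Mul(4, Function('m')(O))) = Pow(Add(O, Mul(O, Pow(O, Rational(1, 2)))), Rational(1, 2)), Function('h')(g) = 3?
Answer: Rational(-29464, 9) ≈ -3273.8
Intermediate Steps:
Function('m')(O) = Add(Rational(-1, 2), Mul(Rational(1, 4), Pow(Add(O, Pow(O, Rational(3, 2))), Rational(1, 2)))) (Function('m')(O) = Add(Rational(-1, 2), Mul(Rational(1, 4), Pow(Add(O, Mul(O, Pow(O, Rational(1, 2)))), Rational(1, 2)))) = Add(Rational(-1, 2), Mul(Rational(1, 4), Pow(Add(O, Pow(O, Rational(3, 2))), Rational(1, 2)))))
L = Rational(29, 9) (L = Add(3, Mul(-1, Pow(Add(Add(Rational(-1, 2), Mul(Rational(1, 4), Pow(Add(0, Pow(0, Rational(3, 2))), Rational(1, 2)))), -4), -1))) = Add(3, Mul(-1, Pow(Add(Add(Rational(-1, 2), Mul(Rational(1, 4), Pow(Add(0, 0), Rational(1, 2)))), -4), -1))) = Add(3, Mul(-1, Pow(Add(Add(Rational(-1, 2), Mul(Rational(1, 4), Pow(0, Rational(1, 2)))), -4), -1))) = Add(3, Mul(-1, Pow(Add(Add(Rational(-1, 2), Mul(Rational(1, 4), 0)), -4), -1))) = Add(3, Mul(-1, Pow(Add(Add(Rational(-1, 2), 0), -4), -1))) = Add(3, Mul(-1, Pow(Add(Rational(-1, 2), -4), -1))) = Add(3, Mul(-1, Pow(Rational(-9, 2), -1))) = Add(3, Mul(-1, Rational(-2, 9))) = Add(3, Rational(2, 9)) = Rational(29, 9) ≈ 3.2222)
Mul(Add(-141, 14), Mul(L, Add(Function('h')(-2), 5))) = Mul(Add(-141, 14), Mul(Rational(29, 9), Add(3, 5))) = Mul(-127, Mul(Rational(29, 9), 8)) = Mul(-127, Rational(232, 9)) = Rational(-29464, 9)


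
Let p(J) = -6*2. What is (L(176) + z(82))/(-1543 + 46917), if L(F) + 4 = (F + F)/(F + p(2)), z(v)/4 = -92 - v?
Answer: -14306/930167 ≈ -0.015380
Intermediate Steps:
p(J) = -12
z(v) = -368 - 4*v (z(v) = 4*(-92 - v) = -368 - 4*v)
L(F) = -4 + 2*F/(-12 + F) (L(F) = -4 + (F + F)/(F - 12) = -4 + (2*F)/(-12 + F) = -4 + 2*F/(-12 + F))
(L(176) + z(82))/(-1543 + 46917) = (2*(24 - 1*176)/(-12 + 176) + (-368 - 4*82))/(-1543 + 46917) = (2*(24 - 176)/164 + (-368 - 328))/45374 = (2*(1/164)*(-152) - 696)*(1/45374) = (-76/41 - 696)*(1/45374) = -28612/41*1/45374 = -14306/930167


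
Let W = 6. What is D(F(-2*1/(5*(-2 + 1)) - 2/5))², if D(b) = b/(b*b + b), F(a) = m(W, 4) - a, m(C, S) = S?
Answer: 1/25 ≈ 0.040000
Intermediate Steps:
F(a) = 4 - a
D(b) = b/(b + b²) (D(b) = b/(b² + b) = b/(b + b²))
D(F(-2*1/(5*(-2 + 1)) - 2/5))² = (1/(1 + (4 - (-2*1/(5*(-2 + 1)) - 2/5))))² = (1/(1 + (4 - (-2/(5*(-1)) - 2*⅕))))² = (1/(1 + (4 - (-2/(-5) - ⅖))))² = (1/(1 + (4 - (-2*(-⅕) - ⅖))))² = (1/(1 + (4 - (⅖ - ⅖))))² = (1/(1 + (4 - 1*0)))² = (1/(1 + (4 + 0)))² = (1/(1 + 4))² = (1/5)² = (⅕)² = 1/25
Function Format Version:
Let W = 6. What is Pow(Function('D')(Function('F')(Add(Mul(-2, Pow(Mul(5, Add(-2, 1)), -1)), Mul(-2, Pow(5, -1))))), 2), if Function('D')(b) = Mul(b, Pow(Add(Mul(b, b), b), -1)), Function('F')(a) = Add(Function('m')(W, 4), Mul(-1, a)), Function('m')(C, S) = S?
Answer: Rational(1, 25) ≈ 0.040000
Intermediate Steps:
Function('F')(a) = Add(4, Mul(-1, a))
Function('D')(b) = Mul(b, Pow(Add(b, Pow(b, 2)), -1)) (Function('D')(b) = Mul(b, Pow(Add(Pow(b, 2), b), -1)) = Mul(b, Pow(Add(b, Pow(b, 2)), -1)))
Pow(Function('D')(Function('F')(Add(Mul(-2, Pow(Mul(5, Add(-2, 1)), -1)), Mul(-2, Pow(5, -1))))), 2) = Pow(Pow(Add(1, Add(4, Mul(-1, Add(Mul(-2, Pow(Mul(5, Add(-2, 1)), -1)), Mul(-2, Pow(5, -1)))))), -1), 2) = Pow(Pow(Add(1, Add(4, Mul(-1, Add(Mul(-2, Pow(Mul(5, -1), -1)), Mul(-2, Rational(1, 5)))))), -1), 2) = Pow(Pow(Add(1, Add(4, Mul(-1, Add(Mul(-2, Pow(-5, -1)), Rational(-2, 5))))), -1), 2) = Pow(Pow(Add(1, Add(4, Mul(-1, Add(Mul(-2, Rational(-1, 5)), Rational(-2, 5))))), -1), 2) = Pow(Pow(Add(1, Add(4, Mul(-1, Add(Rational(2, 5), Rational(-2, 5))))), -1), 2) = Pow(Pow(Add(1, Add(4, Mul(-1, 0))), -1), 2) = Pow(Pow(Add(1, Add(4, 0)), -1), 2) = Pow(Pow(Add(1, 4), -1), 2) = Pow(Pow(5, -1), 2) = Pow(Rational(1, 5), 2) = Rational(1, 25)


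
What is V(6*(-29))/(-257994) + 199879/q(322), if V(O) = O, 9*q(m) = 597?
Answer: 25783797134/8556801 ≈ 3013.3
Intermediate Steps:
q(m) = 199/3 (q(m) = (1/9)*597 = 199/3)
V(6*(-29))/(-257994) + 199879/q(322) = (6*(-29))/(-257994) + 199879/(199/3) = -174*(-1/257994) + 199879*(3/199) = 29/42999 + 599637/199 = 25783797134/8556801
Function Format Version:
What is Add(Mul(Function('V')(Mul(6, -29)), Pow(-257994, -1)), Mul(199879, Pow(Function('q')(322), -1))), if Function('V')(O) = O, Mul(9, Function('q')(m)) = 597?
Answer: Rational(25783797134, 8556801) ≈ 3013.3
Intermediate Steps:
Function('q')(m) = Rational(199, 3) (Function('q')(m) = Mul(Rational(1, 9), 597) = Rational(199, 3))
Add(Mul(Function('V')(Mul(6, -29)), Pow(-257994, -1)), Mul(199879, Pow(Function('q')(322), -1))) = Add(Mul(Mul(6, -29), Pow(-257994, -1)), Mul(199879, Pow(Rational(199, 3), -1))) = Add(Mul(-174, Rational(-1, 257994)), Mul(199879, Rational(3, 199))) = Add(Rational(29, 42999), Rational(599637, 199)) = Rational(25783797134, 8556801)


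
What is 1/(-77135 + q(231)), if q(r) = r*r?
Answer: -1/23774 ≈ -4.2063e-5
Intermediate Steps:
q(r) = r**2
1/(-77135 + q(231)) = 1/(-77135 + 231**2) = 1/(-77135 + 53361) = 1/(-23774) = -1/23774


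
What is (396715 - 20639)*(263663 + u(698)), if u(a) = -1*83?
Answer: 99126112080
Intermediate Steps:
u(a) = -83
(396715 - 20639)*(263663 + u(698)) = (396715 - 20639)*(263663 - 83) = 376076*263580 = 99126112080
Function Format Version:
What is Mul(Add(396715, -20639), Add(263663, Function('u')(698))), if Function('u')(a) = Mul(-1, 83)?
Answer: 99126112080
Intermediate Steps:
Function('u')(a) = -83
Mul(Add(396715, -20639), Add(263663, Function('u')(698))) = Mul(Add(396715, -20639), Add(263663, -83)) = Mul(376076, 263580) = 99126112080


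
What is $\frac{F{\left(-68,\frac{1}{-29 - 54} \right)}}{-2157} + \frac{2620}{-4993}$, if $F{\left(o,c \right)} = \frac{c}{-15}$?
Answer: $- \frac{7035923293}{13408526745} \approx -0.52473$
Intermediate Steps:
$F{\left(o,c \right)} = - \frac{c}{15}$ ($F{\left(o,c \right)} = c \left(- \frac{1}{15}\right) = - \frac{c}{15}$)
$\frac{F{\left(-68,\frac{1}{-29 - 54} \right)}}{-2157} + \frac{2620}{-4993} = \frac{\left(- \frac{1}{15}\right) \frac{1}{-29 - 54}}{-2157} + \frac{2620}{-4993} = - \frac{1}{15 \left(-83\right)} \left(- \frac{1}{2157}\right) + 2620 \left(- \frac{1}{4993}\right) = \left(- \frac{1}{15}\right) \left(- \frac{1}{83}\right) \left(- \frac{1}{2157}\right) - \frac{2620}{4993} = \frac{1}{1245} \left(- \frac{1}{2157}\right) - \frac{2620}{4993} = - \frac{1}{2685465} - \frac{2620}{4993} = - \frac{7035923293}{13408526745}$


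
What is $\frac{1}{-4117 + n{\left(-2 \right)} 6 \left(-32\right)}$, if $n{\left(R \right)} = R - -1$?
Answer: $- \frac{1}{3925} \approx -0.00025478$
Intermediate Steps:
$n{\left(R \right)} = 1 + R$ ($n{\left(R \right)} = R + 1 = 1 + R$)
$\frac{1}{-4117 + n{\left(-2 \right)} 6 \left(-32\right)} = \frac{1}{-4117 + \left(1 - 2\right) 6 \left(-32\right)} = \frac{1}{-4117 + \left(-1\right) 6 \left(-32\right)} = \frac{1}{-4117 - -192} = \frac{1}{-4117 + 192} = \frac{1}{-3925} = - \frac{1}{3925}$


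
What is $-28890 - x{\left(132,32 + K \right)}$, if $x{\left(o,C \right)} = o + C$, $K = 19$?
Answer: $-29073$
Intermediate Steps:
$x{\left(o,C \right)} = C + o$
$-28890 - x{\left(132,32 + K \right)} = -28890 - \left(\left(32 + 19\right) + 132\right) = -28890 - \left(51 + 132\right) = -28890 - 183 = -29073$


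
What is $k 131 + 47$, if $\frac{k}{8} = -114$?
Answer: $-119425$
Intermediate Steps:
$k = -912$ ($k = 8 \left(-114\right) = -912$)
$k 131 + 47 = \left(-912\right) 131 + 47 = -119472 + 47 = -119425$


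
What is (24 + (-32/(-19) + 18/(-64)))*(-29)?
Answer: -447905/608 ≈ -736.69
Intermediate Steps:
(24 + (-32/(-19) + 18/(-64)))*(-29) = (24 + (-32*(-1/19) + 18*(-1/64)))*(-29) = (24 + (32/19 - 9/32))*(-29) = (24 + 853/608)*(-29) = (15445/608)*(-29) = -447905/608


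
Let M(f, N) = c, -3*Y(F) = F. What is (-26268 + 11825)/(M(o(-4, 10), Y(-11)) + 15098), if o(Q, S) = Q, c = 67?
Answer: -14443/15165 ≈ -0.95239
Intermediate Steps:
Y(F) = -F/3
M(f, N) = 67
(-26268 + 11825)/(M(o(-4, 10), Y(-11)) + 15098) = (-26268 + 11825)/(67 + 15098) = -14443/15165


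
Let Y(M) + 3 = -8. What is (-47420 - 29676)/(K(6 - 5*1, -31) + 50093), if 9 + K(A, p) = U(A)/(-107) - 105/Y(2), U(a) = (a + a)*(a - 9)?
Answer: -90741992/58960279 ≈ -1.5390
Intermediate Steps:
U(a) = 2*a*(-9 + a) (U(a) = (2*a)*(-9 + a) = 2*a*(-9 + a))
Y(M) = -11 (Y(M) = -3 - 8 = -11)
K(A, p) = 6/11 - 2*A*(-9 + A)/107 (K(A, p) = -9 + ((2*A*(-9 + A))/(-107) - 105/(-11)) = -9 + ((2*A*(-9 + A))*(-1/107) - 105*(-1/11)) = -9 + (-2*A*(-9 + A)/107 + 105/11) = -9 + (105/11 - 2*A*(-9 + A)/107) = 6/11 - 2*A*(-9 + A)/107)
(-47420 - 29676)/(K(6 - 5*1, -31) + 50093) = (-47420 - 29676)/((6/11 - 2*(6 - 5*1)*(-9 + (6 - 5*1))/107) + 50093) = -77096/((6/11 - 2*(6 - 5)*(-9 + (6 - 5))/107) + 50093) = -77096/((6/11 - 2/107*1*(-9 + 1)) + 50093) = -77096/((6/11 - 2/107*1*(-8)) + 50093) = -77096/((6/11 + 16/107) + 50093) = -77096/(818/1177 + 50093) = -77096/58960279/1177 = -77096*1177/58960279 = -90741992/58960279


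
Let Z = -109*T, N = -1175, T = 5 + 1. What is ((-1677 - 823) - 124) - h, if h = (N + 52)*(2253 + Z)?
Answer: 1793053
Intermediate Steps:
T = 6
Z = -654 (Z = -109*6 = -654)
h = -1795677 (h = (-1175 + 52)*(2253 - 654) = -1123*1599 = -1795677)
((-1677 - 823) - 124) - h = ((-1677 - 823) - 124) - 1*(-1795677) = (-2500 - 124) + 1795677 = -2624 + 1795677 = 1793053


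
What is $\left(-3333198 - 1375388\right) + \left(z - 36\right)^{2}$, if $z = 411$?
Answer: $-4567961$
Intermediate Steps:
$\left(-3333198 - 1375388\right) + \left(z - 36\right)^{2} = \left(-3333198 - 1375388\right) + \left(411 - 36\right)^{2} = -4708586 + 375^{2} = -4708586 + 140625 = -4567961$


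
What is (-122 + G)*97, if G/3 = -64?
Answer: -30458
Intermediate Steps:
G = -192 (G = 3*(-64) = -192)
(-122 + G)*97 = (-122 - 192)*97 = -314*97 = -30458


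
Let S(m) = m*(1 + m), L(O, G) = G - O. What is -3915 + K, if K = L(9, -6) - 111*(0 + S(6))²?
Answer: -199734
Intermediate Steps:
K = -195819 (K = (-6 - 1*9) - 111*(0 + 6*(1 + 6))² = (-6 - 9) - 111*(0 + 6*7)² = -15 - 111*(0 + 42)² = -15 - 111*42² = -15 - 111*1764 = -15 - 195804 = -195819)
-3915 + K = -3915 - 195819 = -199734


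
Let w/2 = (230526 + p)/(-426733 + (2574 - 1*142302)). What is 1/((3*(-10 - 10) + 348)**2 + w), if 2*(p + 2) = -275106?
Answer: 566461/46984355242 ≈ 1.2056e-5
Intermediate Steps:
p = -137555 (p = -2 + (1/2)*(-275106) = -2 - 137553 = -137555)
w = -185942/566461 (w = 2*((230526 - 137555)/(-426733 + (2574 - 1*142302))) = 2*(92971/(-426733 + (2574 - 142302))) = 2*(92971/(-426733 - 139728)) = 2*(92971/(-566461)) = 2*(92971*(-1/566461)) = 2*(-92971/566461) = -185942/566461 ≈ -0.32825)
1/((3*(-10 - 10) + 348)**2 + w) = 1/((3*(-10 - 10) + 348)**2 - 185942/566461) = 1/((3*(-20) + 348)**2 - 185942/566461) = 1/((-60 + 348)**2 - 185942/566461) = 1/(288**2 - 185942/566461) = 1/(82944 - 185942/566461) = 1/(46984355242/566461) = 566461/46984355242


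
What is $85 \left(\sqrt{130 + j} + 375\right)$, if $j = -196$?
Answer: $31875 + 85 i \sqrt{66} \approx 31875.0 + 690.54 i$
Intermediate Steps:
$85 \left(\sqrt{130 + j} + 375\right) = 85 \left(\sqrt{130 - 196} + 375\right) = 85 \left(\sqrt{-66} + 375\right) = 85 \left(i \sqrt{66} + 375\right) = 85 \left(375 + i \sqrt{66}\right) = 31875 + 85 i \sqrt{66}$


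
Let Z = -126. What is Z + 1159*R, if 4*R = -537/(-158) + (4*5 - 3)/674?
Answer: 23057953/26623 ≈ 866.09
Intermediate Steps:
R = 22789/26623 (R = (-537/(-158) + (4*5 - 3)/674)/4 = (-537*(-1/158) + (20 - 3)*(1/674))/4 = (537/158 + 17*(1/674))/4 = (537/158 + 17/674)/4 = (¼)*(91156/26623) = 22789/26623 ≈ 0.85599)
Z + 1159*R = -126 + 1159*(22789/26623) = -126 + 26412451/26623 = 23057953/26623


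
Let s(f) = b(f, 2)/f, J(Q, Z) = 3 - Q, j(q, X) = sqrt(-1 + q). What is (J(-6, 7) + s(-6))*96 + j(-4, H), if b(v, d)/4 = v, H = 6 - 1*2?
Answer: 1248 + I*sqrt(5) ≈ 1248.0 + 2.2361*I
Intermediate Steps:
H = 4 (H = 6 - 2 = 4)
b(v, d) = 4*v
s(f) = 4 (s(f) = (4*f)/f = 4)
(J(-6, 7) + s(-6))*96 + j(-4, H) = ((3 - 1*(-6)) + 4)*96 + sqrt(-1 - 4) = ((3 + 6) + 4)*96 + sqrt(-5) = (9 + 4)*96 + I*sqrt(5) = 13*96 + I*sqrt(5) = 1248 + I*sqrt(5)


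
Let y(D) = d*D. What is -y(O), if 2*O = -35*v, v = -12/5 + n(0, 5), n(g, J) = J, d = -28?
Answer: -1274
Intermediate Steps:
v = 13/5 (v = -12/5 + 5 = 13/5 ≈ 2.6000)
O = -91/2 (O = (-35*13/5)/2 = (½)*(-91) = -91/2 ≈ -45.500)
y(D) = -28*D
-y(O) = -(-28)*(-91)/2 = -1*1274 = -1274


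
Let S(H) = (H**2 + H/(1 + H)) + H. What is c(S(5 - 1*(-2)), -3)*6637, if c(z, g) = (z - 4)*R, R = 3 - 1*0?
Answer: 8422353/8 ≈ 1.0528e+6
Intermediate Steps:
S(H) = H + H**2 + H/(1 + H) (S(H) = (H**2 + H/(1 + H)) + H = H + H**2 + H/(1 + H))
R = 3 (R = 3 + 0 = 3)
c(z, g) = -12 + 3*z (c(z, g) = (z - 4)*3 = (-4 + z)*3 = -12 + 3*z)
c(S(5 - 1*(-2)), -3)*6637 = (-12 + 3*((5 - 1*(-2))*(2 + (5 - 1*(-2))**2 + 2*(5 - 1*(-2)))/(1 + (5 - 1*(-2)))))*6637 = (-12 + 3*((5 + 2)*(2 + (5 + 2)**2 + 2*(5 + 2))/(1 + (5 + 2))))*6637 = (-12 + 3*(7*(2 + 7**2 + 2*7)/(1 + 7)))*6637 = (-12 + 3*(7*(2 + 49 + 14)/8))*6637 = (-12 + 3*(7*(1/8)*65))*6637 = (-12 + 3*(455/8))*6637 = (-12 + 1365/8)*6637 = (1269/8)*6637 = 8422353/8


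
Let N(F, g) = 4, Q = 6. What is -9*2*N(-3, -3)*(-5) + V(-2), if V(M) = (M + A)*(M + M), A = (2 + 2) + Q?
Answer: 328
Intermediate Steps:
A = 10 (A = (2 + 2) + 6 = 4 + 6 = 10)
V(M) = 2*M*(10 + M) (V(M) = (M + 10)*(M + M) = (10 + M)*(2*M) = 2*M*(10 + M))
-9*2*N(-3, -3)*(-5) + V(-2) = -9*2*4*(-5) + 2*(-2)*(10 - 2) = -72*(-5) + 2*(-2)*8 = -9*(-40) - 32 = 360 - 32 = 328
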